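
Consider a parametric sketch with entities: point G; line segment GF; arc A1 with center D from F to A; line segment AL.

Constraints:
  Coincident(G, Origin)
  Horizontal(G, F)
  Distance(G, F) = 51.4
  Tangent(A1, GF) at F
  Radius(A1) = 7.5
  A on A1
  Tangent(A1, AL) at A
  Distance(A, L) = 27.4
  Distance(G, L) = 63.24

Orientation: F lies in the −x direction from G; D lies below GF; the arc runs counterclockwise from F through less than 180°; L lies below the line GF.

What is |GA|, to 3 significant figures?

59.4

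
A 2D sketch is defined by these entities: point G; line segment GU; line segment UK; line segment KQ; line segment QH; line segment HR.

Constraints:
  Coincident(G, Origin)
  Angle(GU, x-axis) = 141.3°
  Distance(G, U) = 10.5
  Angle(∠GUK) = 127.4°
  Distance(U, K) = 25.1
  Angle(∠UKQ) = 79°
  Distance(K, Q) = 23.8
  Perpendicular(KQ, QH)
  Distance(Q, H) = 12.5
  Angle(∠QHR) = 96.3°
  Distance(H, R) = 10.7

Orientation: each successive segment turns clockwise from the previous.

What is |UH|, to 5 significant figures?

22.556

G is at the origin; GU runs at 141.3° with length 10.5, so U = (-8.1945, 6.5650). ∠GUK = 127.4° gives UK at 88.700° from the x-axis; with |UK| = 25.1, K = (-7.6251, 31.659). ∠UKQ = 79.0° gives KQ at -12.300° from the x-axis; with |KQ| = 23.8, Q = (15.629, 26.588). KQ ⟂ QH, so QH runs at -102.30°; with |QH| = 12.5, H = (12.966, 14.375). Then |UH| = |H − U| = 22.556.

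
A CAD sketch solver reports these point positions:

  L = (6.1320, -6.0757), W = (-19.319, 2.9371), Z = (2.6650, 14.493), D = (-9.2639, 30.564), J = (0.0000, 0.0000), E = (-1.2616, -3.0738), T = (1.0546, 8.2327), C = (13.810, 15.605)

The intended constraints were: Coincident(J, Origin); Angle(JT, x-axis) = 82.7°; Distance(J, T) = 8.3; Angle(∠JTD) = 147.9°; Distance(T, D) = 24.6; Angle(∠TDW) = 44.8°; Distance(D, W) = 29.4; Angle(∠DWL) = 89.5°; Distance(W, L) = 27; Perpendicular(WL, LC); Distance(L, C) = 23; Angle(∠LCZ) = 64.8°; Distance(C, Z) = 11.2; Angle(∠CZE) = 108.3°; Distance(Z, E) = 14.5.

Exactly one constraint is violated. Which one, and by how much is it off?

Distance(Z, E) = 14.5 — off by 3.50.

J = (0.00, 0.00) ✓; JT at 82.70° ✓; |JT| = 8.300 ✓; ∠JTD = 147.9° ✓; |TD| = 24.60 ✓; ∠TDW = 44.80° ✓; |DW| = 29.40 ✓; ∠DWL = 89.50° ✓; |WL| = 27.00 ✓; ∠(WL, LC) = 90.00° ✓; |LC| = 23.00 ✓; ∠LCZ = 64.80° ✓; |CZ| = 11.20 ✓; ∠CZE = 108.3° ✓; |ZE| = 18.00 ✗.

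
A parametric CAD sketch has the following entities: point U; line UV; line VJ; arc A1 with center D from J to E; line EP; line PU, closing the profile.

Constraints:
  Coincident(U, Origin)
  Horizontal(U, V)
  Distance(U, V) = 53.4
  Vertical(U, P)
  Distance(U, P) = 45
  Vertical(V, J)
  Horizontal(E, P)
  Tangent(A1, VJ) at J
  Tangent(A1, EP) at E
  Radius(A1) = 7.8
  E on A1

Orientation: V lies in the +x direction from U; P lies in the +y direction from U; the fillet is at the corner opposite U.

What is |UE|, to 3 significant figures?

64.1

The virtual corner opposite U is at (53.4, 45.0). The tangent condition forces DJ to be normal to VJ and the tangent condition forces DE to be normal to EP, with radius 7.8, so the center D sits 7.8 in from both sides at D = (45.6, 37.2). That places the tangent points at J = (53.4, 37.2) on VJ and E = (45.6, 45.0) on EP. Then |UE| = |E − U| = 64.1.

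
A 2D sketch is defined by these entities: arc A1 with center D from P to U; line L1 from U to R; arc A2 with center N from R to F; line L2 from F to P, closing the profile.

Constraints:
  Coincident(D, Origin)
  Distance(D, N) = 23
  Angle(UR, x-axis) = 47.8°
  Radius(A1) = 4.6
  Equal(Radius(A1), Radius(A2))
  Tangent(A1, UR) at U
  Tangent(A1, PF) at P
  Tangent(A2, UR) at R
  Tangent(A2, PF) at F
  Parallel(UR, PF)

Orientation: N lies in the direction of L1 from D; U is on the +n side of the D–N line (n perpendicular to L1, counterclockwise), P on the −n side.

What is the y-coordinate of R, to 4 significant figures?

20.13

The slot axis is L1's direction at 47.8°, so u = (cos 47.8°, sin 47.8°) = (0.6717, 0.7408) and n = (−sin 47.8°, cos 47.8°) = (-0.7408, 0.6717). D is at the origin and N lies 23.0 along u from D, so N = 23.0·u = (15.45, 17.04). Tangency of A1 to both parallel lines with radius 4.6 puts U and P at D ± 4.6·n: U = (-3.408, 3.090), P = (3.408, -3.090). Equal radii place R and F the same way about N: R = N + 4.6·n = (12.04, 20.13), F = N − 4.6·n = (18.86, 13.95). So R.y = 20.13.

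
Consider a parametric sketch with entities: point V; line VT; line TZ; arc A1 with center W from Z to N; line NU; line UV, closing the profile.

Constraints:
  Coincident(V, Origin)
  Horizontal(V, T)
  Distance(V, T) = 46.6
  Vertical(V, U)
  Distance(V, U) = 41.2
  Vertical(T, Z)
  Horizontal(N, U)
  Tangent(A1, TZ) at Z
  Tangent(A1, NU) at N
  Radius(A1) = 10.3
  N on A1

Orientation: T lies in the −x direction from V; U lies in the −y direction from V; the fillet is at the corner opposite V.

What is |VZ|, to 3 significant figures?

55.9

V is at the origin; VT is horizontal with |VT| = 46.6 and T on the −x side, so T = (-46.6, 0.00). V and U share the same x with |VU| = 41.2 and U on the −y side, so U = (0.00, -41.2). The virtual corner opposite V is at (-46.6, -41.2). The tangent condition forces WZ to be normal to TZ and since A1 is tangent to NU there, WN ⟂ NU, with radius 10.3, so the center W sits 10.3 in from both sides at W = (-36.3, -30.9). That places the tangent points at Z = (-46.6, -30.9) on TZ and N = (-36.3, -41.2) on NU. Then |VZ| = |Z − V| = 55.9.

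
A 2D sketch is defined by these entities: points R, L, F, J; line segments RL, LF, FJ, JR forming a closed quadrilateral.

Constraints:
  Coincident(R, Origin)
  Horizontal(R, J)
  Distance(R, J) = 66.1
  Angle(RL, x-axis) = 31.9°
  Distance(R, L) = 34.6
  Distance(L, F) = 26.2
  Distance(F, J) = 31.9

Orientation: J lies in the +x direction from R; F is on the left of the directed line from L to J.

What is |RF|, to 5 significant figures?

60.678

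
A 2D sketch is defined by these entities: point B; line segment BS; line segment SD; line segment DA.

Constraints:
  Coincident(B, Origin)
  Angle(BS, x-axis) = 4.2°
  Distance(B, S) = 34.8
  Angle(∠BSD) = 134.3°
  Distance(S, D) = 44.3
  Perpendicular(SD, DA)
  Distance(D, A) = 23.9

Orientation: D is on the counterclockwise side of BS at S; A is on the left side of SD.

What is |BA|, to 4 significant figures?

68.61

B is at the origin; BS runs at 4.2° with length 34.8, so S = 34.8·(cos 4.2°, sin 4.2°) = (34.71, 2.549). ∠BSD = 134.3°, so SD runs at 4.2° + (180° − 134.3°) = 49.90° from the x-axis; with |SD| = 44.3, D = S + 44.3·(cos 49.90°, sin 49.90°) = (63.24, 36.43). The perpendicularity gives DA at right angles to SD; with |DA| = 23.9 on the left of SD, A = D + 23.9·(-0.7649, 0.6441) = (44.96, 51.83). Then |BA| = |A − B| = 68.61.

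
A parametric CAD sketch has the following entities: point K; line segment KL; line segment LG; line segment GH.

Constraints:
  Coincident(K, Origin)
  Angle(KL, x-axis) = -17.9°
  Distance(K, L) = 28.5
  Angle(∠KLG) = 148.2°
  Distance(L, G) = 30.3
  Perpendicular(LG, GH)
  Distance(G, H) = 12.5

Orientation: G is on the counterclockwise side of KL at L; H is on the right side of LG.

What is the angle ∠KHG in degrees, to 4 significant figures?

63.22°

K is at the origin; KL runs at -17.9° with length 28.5, so L = 28.5·(cos -17.9°, sin -17.9°) = (27.12, -8.760). ∠KLG = 148.2°, so LG runs at -17.9° + (180° − 148.2°) = 13.90° from the x-axis; with |LG| = 30.3, G = L + 30.3·(cos 13.90°, sin 13.90°) = (56.53, -1.481). LG ⟂ GH; with |GH| = 12.5 on the right of LG, H = G + 12.5·(0.2402, -0.9707) = (59.54, -13.61). Then cos ∠KHG = HK·HG / (|HK||HG|), giving 63.22°.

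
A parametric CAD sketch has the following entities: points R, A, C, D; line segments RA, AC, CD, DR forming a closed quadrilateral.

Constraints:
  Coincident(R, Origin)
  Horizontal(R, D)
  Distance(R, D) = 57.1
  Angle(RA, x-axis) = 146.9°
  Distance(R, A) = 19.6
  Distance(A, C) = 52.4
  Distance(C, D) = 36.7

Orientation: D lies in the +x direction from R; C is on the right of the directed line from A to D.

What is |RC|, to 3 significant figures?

32.8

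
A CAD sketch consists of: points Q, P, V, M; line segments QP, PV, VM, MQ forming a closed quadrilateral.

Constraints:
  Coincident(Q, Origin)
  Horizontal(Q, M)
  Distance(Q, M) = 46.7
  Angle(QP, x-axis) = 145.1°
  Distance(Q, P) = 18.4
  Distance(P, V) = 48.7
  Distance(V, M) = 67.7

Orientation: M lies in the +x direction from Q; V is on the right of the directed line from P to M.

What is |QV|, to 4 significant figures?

39.00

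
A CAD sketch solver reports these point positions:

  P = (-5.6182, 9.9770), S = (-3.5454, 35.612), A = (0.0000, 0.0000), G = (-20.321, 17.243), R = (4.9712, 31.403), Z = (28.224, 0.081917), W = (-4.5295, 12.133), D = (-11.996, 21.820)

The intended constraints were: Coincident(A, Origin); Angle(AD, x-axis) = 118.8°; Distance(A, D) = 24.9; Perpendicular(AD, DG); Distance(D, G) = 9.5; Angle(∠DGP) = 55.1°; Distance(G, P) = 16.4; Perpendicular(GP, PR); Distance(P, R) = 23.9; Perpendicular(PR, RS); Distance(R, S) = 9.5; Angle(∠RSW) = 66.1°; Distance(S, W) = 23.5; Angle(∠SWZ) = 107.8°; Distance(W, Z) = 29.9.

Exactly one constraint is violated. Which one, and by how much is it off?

Distance(W, Z) = 29.9 — off by 5.00.

A = (0.00, 0.00) ✓; AD at 118.8° ✓; |AD| = 24.90 ✓; ∠(AD, DG) = 90.00° ✓; |DG| = 9.500 ✓; ∠DGP = 55.10° ✓; |GP| = 16.40 ✓; ∠(GP, PR) = 90.00° ✓; |PR| = 23.90 ✓; ∠(PR, RS) = 90.00° ✓; |RS| = 9.500 ✓; ∠RSW = 66.10° ✓; |SW| = 23.50 ✓; ∠SWZ = 107.8° ✓; |WZ| = 34.90 ✗.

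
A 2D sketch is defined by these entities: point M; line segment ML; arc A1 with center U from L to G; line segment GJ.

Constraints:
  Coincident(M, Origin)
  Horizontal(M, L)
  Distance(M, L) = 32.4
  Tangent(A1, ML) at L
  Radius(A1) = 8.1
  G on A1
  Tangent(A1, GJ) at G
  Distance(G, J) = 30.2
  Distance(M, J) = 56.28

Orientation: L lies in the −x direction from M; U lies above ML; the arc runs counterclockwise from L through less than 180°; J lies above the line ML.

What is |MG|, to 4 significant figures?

28.37

Checks: |UG| = 8.100 ✓; ∠(UG, GJ) = 90.00° ✓; |GJ| = 30.20 ✓; |MJ| = 56.28 ✓.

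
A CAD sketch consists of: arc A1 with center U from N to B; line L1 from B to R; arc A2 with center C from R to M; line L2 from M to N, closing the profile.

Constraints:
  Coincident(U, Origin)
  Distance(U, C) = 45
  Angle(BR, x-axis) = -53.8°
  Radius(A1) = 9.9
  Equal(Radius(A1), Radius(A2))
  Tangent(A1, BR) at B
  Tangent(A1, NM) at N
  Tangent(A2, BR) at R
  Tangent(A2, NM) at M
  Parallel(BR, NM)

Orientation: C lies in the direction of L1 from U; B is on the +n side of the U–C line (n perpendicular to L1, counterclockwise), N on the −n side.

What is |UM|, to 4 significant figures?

46.08

Tangency of A1 to both parallel lines with radius 9.9 puts B and N at U ± 9.9·n: B = (7.989, 5.847), N = (-7.989, -5.847). Equal radii place R and M the same way about C: R = C + 9.9·n = (34.57, -30.47), M = C − 9.9·n = (18.59, -42.16). Then |UM| = |M − U| = 46.08.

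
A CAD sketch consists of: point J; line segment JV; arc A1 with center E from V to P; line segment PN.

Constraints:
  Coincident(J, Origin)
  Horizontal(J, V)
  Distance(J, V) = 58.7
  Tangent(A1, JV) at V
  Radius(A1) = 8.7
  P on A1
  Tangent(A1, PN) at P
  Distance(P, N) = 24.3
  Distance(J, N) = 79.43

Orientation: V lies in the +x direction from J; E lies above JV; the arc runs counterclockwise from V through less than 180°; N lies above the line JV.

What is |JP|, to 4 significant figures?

67.37

Checks: |EP| = 8.700 ✓; ∠(EP, PN) = 90.00° ✓; |PN| = 24.30 ✓; |JN| = 79.43 ✓.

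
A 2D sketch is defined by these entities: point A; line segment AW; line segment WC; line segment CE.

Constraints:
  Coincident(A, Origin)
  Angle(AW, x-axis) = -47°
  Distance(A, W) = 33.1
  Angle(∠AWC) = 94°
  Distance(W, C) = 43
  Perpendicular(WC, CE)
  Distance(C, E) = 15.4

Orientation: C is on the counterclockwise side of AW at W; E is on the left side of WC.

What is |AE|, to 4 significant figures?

48.61

A is at the origin; AW runs at -47.0° with length 33.1, so W = 33.1·(cos -47.0°, sin -47.0°) = (22.57, -24.21). ∠AWC = 94.0°, so WC runs at -47.0° + (180° − 94.0°) = 39.00° from the x-axis; with |WC| = 43.0, C = W + 43.0·(cos 39.00°, sin 39.00°) = (55.99, 2.853). WC is perpendicular to CE; with |CE| = 15.4 on the left of WC, E = C + 15.4·(-0.6293, 0.7771) = (46.30, 14.82). Then |AE| = |E − A| = 48.61.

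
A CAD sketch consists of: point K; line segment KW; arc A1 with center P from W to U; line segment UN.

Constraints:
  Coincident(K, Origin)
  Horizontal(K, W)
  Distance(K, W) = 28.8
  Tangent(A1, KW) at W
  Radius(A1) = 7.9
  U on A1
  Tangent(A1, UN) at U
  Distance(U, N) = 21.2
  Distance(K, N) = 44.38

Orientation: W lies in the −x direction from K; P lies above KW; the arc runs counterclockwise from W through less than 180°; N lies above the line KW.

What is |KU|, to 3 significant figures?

24.9

Checks: |PU| = 7.900 ✓; ∠(PU, UN) = 90.00° ✓; |UN| = 21.20 ✓; |KN| = 44.38 ✓.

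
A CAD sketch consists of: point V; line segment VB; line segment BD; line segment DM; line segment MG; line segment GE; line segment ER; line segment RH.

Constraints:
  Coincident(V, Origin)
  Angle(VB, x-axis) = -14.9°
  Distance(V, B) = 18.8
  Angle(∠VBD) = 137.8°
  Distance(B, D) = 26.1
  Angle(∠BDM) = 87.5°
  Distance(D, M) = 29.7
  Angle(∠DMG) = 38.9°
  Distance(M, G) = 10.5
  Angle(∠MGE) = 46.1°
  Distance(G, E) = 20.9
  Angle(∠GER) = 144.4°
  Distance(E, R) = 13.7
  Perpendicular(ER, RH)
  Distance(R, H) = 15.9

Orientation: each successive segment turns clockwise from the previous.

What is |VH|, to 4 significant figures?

61.52

V is at the origin; VB runs at -14.9° with length 18.8, so B = (18.17, -4.834). ∠VBD = 137.8° gives BD at -57.10° from the x-axis; with |BD| = 26.1, D = (32.34, -26.75). ∠BDM = 87.5° gives DM at -149.6° from the x-axis; with |DM| = 29.7, M = (6.728, -41.78). ∠DMG = 38.9° gives MG at 69.30° from the x-axis; with |MG| = 10.5, G = (10.44, -31.96). ∠MGE = 46.1° gives GE at -64.60° from the x-axis; with |GE| = 20.9, E = (19.40, -50.83). ∠GER = 144.4° gives ER at -100.2° from the x-axis; with |ER| = 13.7, R = (16.98, -64.32). ER ⟂ RH, so RH runs at 169.8°; with |RH| = 15.9, H = (1.330, -61.50). Then |VH| = |H − V| = 61.52.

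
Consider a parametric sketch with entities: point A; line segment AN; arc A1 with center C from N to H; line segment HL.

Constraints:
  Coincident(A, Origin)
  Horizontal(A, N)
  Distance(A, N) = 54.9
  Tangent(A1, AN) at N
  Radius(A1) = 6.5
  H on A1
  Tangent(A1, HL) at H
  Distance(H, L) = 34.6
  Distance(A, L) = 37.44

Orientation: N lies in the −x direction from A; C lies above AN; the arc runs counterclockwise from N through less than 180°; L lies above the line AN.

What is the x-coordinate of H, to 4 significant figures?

-50.24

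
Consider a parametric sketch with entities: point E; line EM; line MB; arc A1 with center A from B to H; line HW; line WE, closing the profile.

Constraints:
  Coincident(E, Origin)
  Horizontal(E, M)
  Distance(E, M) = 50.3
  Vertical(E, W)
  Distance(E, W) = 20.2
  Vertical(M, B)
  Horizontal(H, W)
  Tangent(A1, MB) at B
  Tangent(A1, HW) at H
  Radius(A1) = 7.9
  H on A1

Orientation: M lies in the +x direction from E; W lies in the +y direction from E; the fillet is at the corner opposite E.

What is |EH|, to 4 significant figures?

46.97

The virtual corner opposite E is at (50.30, 20.20). The tangent condition forces AB to be normal to MB and since A1 is tangent to HW there, AH ⟂ HW, with radius 7.9, so the center A sits 7.9 in from both sides at A = (42.40, 12.30). That places the tangent points at B = (50.30, 12.30) on MB and H = (42.40, 20.20) on HW. Then |EH| = |H − E| = 46.97.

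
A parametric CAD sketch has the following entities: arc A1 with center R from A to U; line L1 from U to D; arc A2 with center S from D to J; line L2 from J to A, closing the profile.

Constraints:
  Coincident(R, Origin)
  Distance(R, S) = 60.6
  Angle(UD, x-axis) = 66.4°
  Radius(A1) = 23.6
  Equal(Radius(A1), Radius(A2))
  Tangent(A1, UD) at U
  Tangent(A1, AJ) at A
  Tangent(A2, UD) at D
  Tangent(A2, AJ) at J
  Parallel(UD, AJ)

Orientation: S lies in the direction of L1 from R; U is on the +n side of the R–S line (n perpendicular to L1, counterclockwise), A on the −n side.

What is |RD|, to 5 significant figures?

65.033

The slot axis is L1's direction at 66.4°, so u = (cos 66.4°, sin 66.4°) = (0.40035, 0.91636) and n = (−sin 66.4°, cos 66.4°) = (-0.91636, 0.40035). R is at the origin and S lies 60.6 along u from R, so S = 60.6·u = (24.261, 55.532). Tangency of A1 to both parallel lines with radius 23.6 puts U and A at R ± 23.6·n: U = (-21.626, 9.4482), A = (21.626, -9.4482). Equal radii place D and J the same way about S: D = S + 23.6·n = (2.6350, 64.980), J = S − 23.6·n = (45.887, 46.083). Then |RD| = |D − R| = 65.033.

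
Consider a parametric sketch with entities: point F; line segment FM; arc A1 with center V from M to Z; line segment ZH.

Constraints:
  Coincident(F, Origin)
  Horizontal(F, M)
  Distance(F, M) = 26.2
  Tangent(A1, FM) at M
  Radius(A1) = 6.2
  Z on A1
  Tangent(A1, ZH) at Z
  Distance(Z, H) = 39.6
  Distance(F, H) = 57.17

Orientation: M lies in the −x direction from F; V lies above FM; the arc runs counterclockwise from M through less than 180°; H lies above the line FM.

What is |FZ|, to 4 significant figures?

22.10

F is at the origin; F and M share the same y with |FM| = 26.2 and M on the −x side, so M = (-26.20, 0.000). Tangency of A1 to FM means the radius VM is perpendicular to FM, so V = M + (0, 6.2) = (-26.20, 6.200). Since VZ ⟂ ZH (tangency), |VH| = √(6.2² + 39.6²) = 40.08 regardless of where Z sits on A1. So H lies on both circle(F, 57.17) and circle(V, 40.08); the above-FM intersection is H = (-34.82, 45.35). Z is the foot of the tangent from H: Z = (-20.42, 8.453).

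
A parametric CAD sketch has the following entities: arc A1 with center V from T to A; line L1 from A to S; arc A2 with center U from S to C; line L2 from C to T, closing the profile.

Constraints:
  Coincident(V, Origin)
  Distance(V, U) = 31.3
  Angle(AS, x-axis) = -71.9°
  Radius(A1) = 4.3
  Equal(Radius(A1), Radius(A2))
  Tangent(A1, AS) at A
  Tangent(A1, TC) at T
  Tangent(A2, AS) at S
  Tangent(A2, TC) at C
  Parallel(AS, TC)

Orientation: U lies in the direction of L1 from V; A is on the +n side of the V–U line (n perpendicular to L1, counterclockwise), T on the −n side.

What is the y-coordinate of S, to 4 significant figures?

-28.42

Tangency of A1 to both parallel lines with radius 4.3 puts A and T at V ± 4.3·n: A = (4.087, 1.336), T = (-4.087, -1.336). Equal radii place S and C the same way about U: S = U + 4.3·n = (13.81, -28.42), C = U − 4.3·n = (5.637, -31.09). So S.y = -28.42.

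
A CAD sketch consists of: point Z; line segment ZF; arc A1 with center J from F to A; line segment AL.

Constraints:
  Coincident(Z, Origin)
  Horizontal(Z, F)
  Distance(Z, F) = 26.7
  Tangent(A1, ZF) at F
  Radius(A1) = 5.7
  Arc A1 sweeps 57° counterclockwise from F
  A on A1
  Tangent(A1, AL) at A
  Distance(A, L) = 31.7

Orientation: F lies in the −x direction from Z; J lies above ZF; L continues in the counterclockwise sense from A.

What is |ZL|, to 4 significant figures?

29.55

On A1, F sits at bearing -90° from J; a 57° counterclockwise sweep puts A at bearing -33°, so A = J + 5.7·(cos -33°, sin -33°) = (-21.92, 2.596). A1 meets AL tangentially, so JA is at right angles to AL, so AL runs along (−sin -33°, cos -33°); with |AL| = 31.7, L = (-4.655, 29.18). Then |ZL| = |L − Z| = 29.55.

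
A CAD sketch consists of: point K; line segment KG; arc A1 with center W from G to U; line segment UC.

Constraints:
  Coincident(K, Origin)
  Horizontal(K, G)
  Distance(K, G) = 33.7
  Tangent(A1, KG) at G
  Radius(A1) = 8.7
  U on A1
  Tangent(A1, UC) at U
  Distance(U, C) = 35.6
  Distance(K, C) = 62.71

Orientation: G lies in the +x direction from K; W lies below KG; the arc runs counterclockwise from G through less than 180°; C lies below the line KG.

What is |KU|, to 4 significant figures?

29.49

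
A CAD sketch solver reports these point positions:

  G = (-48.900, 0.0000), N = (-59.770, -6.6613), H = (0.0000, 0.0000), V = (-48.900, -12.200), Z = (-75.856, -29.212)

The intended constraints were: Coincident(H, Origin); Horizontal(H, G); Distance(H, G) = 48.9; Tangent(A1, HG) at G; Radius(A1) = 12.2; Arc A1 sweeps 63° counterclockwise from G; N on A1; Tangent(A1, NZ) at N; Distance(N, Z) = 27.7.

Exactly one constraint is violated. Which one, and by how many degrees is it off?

Tangent(A1, NZ) at N — off by 8.50°.

H = (0.00, 0.00) ✓; H.y = 0.00, G.y = 0.00 ✓; |HG| = 48.90 ✓; ∠(VG, GH) = 90.00° ✓; |VG| = 12.20 ✓; bearing(V→N) − bearing(V→G) = 63.00° ✓; |VN| = 12.20 ✓; ∠(VN, NZ) = 98.50° ✗; |NZ| = 27.70 ✓.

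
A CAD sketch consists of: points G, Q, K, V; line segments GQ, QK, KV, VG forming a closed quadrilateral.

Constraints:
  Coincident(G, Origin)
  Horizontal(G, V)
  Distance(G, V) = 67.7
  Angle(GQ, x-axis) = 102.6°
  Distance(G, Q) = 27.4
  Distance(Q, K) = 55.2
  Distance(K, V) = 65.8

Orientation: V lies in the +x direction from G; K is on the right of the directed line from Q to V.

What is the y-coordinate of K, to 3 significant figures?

-26.8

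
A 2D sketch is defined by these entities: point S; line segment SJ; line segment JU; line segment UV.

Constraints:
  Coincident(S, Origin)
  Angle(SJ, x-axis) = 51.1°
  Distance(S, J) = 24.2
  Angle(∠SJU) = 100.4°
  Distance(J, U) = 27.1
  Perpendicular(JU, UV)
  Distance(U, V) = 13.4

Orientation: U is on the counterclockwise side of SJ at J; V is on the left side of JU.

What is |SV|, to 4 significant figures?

33.14

S is at the origin; SJ runs at 51.1° with length 24.2, so J = 24.2·(cos 51.1°, sin 51.1°) = (15.20, 18.83). ∠SJU = 100.4°, so JU runs at 51.1° + (180° − 100.4°) = 130.7° from the x-axis; with |JU| = 27.1, U = J + 27.1·(cos 130.7°, sin 130.7°) = (-2.475, 39.38). JU is perpendicular to UV; with |UV| = 13.4 on the left of JU, V = U + 13.4·(-0.7581, -0.6521) = (-12.63, 30.64). Then |SV| = |V − S| = 33.14.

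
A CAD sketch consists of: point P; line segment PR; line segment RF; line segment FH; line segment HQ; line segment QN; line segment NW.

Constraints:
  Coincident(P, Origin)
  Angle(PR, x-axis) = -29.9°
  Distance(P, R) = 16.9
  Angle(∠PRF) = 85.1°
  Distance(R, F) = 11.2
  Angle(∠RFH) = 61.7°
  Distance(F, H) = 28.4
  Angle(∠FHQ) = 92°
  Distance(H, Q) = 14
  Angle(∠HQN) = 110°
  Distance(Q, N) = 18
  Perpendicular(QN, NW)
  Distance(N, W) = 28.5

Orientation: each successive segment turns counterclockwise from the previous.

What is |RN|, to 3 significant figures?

12.9

P is at the origin; PR runs at -29.9° with length 16.9, so R = (14.7, -8.42). ∠PRF = 85.1° gives RF at 65.0° from the x-axis; with |RF| = 11.2, F = (19.4, 1.73). ∠RFH = 61.7° gives FH at -177° from the x-axis; with |FH| = 28.4, H = (-8.97, 0.0914). ∠FHQ = 92.0° gives HQ at -88.7° from the x-axis; with |HQ| = 14.0, Q = (-8.65, -13.9). ∠HQN = 110.0° gives QN at -18.7° from the x-axis; with |QN| = 18.0, N = (8.40, -19.7). Then |RN| = |N − R| = 12.9.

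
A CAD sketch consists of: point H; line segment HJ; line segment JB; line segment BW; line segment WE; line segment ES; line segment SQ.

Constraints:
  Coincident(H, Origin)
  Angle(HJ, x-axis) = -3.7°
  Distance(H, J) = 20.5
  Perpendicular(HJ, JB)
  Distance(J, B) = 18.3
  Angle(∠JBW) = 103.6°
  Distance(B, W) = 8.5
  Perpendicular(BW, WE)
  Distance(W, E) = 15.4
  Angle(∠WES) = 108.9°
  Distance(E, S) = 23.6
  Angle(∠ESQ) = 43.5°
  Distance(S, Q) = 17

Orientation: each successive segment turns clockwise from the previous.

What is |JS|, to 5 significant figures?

10.879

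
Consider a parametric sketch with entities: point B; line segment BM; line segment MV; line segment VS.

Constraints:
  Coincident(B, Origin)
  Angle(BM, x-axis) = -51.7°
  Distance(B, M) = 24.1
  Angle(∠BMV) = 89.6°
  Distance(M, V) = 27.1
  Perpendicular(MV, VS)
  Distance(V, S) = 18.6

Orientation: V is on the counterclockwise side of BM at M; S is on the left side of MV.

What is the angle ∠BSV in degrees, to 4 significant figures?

101.5°

B is at the origin; BM runs at -51.7° with length 24.1, so M = 24.1·(cos -51.7°, sin -51.7°) = (14.94, -18.91). ∠BMV = 89.6°, so MV runs at -51.7° + (180° − 89.6°) = 38.70° from the x-axis; with |MV| = 27.1, V = M + 27.1·(cos 38.70°, sin 38.70°) = (36.09, -1.969). The perpendicularity gives VS at right angles to MV; with |VS| = 18.6 on the left of MV, S = V + 18.6·(-0.6252, 0.7804) = (24.46, 12.55). Then cos ∠BSV = SB·SV / (|SB||SV|), giving 101.5°.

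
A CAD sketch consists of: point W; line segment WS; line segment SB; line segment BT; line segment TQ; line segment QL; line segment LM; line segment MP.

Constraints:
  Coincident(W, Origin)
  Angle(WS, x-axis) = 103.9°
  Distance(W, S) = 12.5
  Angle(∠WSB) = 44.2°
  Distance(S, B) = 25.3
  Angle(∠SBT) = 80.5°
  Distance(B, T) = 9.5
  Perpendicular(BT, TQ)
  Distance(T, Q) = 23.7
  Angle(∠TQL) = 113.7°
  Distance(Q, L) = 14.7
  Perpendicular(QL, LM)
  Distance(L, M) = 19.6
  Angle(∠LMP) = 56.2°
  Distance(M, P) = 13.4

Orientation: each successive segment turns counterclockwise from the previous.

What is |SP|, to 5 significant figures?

11.299

W is at the origin; WS runs at 103.9° with length 12.5, so S = (-3.0029, 12.134). ∠WSB = 44.2° gives SB at -120.30° from the x-axis; with |SB| = 25.3, B = (-15.767, -9.7100). ∠SBT = 80.5° gives BT at -20.800° from the x-axis; with |BT| = 9.5, T = (-6.8866, -13.083). BT ⟂ TQ, so TQ runs at 69.200°; with |TQ| = 23.7, Q = (1.5295, 9.0719). ∠TQL = 113.7° gives QL at 135.50° from the x-axis; with |QL| = 14.7, L = (-8.9553, 19.375). The perpendicularity gives LM at right angles to QL, so LM runs at -134.50°; with |LM| = 19.6, M = (-22.693, 5.3956). ∠LMP = 56.2° gives MP at -10.700° from the x-axis; with |MP| = 13.4, P = (-9.5261, 2.9076). Then |SP| = |P − S| = 11.299.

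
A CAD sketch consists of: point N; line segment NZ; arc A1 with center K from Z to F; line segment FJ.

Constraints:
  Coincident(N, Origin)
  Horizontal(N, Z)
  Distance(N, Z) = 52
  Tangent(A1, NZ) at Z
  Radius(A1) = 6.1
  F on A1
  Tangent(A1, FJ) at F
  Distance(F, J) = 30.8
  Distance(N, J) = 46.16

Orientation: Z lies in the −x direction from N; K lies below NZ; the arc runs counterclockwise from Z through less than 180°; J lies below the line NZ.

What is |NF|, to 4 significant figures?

57.15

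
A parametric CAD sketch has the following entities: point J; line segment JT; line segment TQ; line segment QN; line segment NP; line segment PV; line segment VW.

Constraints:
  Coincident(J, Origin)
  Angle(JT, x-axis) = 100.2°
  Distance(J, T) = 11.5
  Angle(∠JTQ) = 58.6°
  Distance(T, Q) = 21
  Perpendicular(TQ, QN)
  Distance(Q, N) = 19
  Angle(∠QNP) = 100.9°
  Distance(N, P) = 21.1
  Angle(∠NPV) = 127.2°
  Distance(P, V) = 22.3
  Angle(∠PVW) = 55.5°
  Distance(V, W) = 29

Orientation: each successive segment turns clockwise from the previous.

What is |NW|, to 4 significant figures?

19.94

J is at the origin; JT runs at 100.2° with length 11.5, so T = (-2.036, 11.32). ∠JTQ = 58.6° gives TQ at -21.20° from the x-axis; with |TQ| = 21.0, Q = (17.54, 3.724). TQ ⟂ QN, so QN runs at -111.2°; with |QN| = 19.0, N = (10.67, -13.99). ∠QNP = 100.9° gives NP at 169.7° from the x-axis; with |NP| = 21.1, P = (-10.09, -10.22). ∠NPV = 127.2° gives PV at 116.9° from the x-axis; with |PV| = 22.3, V = (-20.18, 9.670). ∠PVW = 55.5° gives VW at -7.600° from the x-axis; with |VW| = 29.0, W = (8.567, 5.834). Then |NW| = |W − N| = 19.94.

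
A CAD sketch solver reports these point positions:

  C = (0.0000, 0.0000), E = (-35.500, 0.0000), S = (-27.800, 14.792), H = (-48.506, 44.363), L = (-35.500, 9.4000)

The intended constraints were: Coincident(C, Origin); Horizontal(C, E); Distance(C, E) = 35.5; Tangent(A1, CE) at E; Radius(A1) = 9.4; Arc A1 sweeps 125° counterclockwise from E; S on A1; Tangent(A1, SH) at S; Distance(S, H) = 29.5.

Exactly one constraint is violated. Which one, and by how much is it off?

Distance(S, H) = 29.5 — off by 6.60.

C = (0.00, 0.00) ✓; C.y = 0.00, E.y = 0.00 ✓; |CE| = 35.50 ✓; ∠(LE, EC) = 90.00° ✓; |LE| = 9.400 ✓; bearing(L→S) − bearing(L→E) = 125.0° ✓; |LS| = 9.400 ✓; ∠(LS, SH) = 90.00° ✓; |SH| = 36.10 ✗.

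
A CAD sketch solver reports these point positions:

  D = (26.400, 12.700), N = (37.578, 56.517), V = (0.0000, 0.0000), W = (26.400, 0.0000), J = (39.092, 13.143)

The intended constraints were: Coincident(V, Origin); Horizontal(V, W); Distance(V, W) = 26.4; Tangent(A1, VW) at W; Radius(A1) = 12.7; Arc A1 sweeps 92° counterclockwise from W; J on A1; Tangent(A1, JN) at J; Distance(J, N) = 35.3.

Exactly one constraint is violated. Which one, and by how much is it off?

Distance(J, N) = 35.3 — off by 8.10.

V = (0.00, 0.00) ✓; V.y = 0.00, W.y = 0.00 ✓; |VW| = 26.40 ✓; ∠(DW, WV) = 90.00° ✓; |DW| = 12.70 ✓; bearing(D→J) − bearing(D→W) = 92.00° ✓; |DJ| = 12.70 ✓; ∠(DJ, JN) = 90.00° ✓; |JN| = 43.40 ✗.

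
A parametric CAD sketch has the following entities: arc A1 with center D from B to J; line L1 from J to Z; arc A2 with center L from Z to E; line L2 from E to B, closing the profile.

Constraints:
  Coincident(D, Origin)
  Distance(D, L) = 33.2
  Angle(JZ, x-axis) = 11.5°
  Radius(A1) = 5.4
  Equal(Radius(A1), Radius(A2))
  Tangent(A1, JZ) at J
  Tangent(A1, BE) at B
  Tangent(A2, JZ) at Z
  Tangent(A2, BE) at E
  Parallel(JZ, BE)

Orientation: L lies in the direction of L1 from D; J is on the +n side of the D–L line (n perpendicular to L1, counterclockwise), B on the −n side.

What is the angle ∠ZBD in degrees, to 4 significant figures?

71.98°

The slot axis is L1's direction at 11.5°, so u = (cos 11.5°, sin 11.5°) = (0.9799, 0.1994) and n = (−sin 11.5°, cos 11.5°) = (-0.1994, 0.9799). D is at the origin and L lies 33.2 along u from D, so L = 33.2·u = (32.53, 6.619). Tangency of A1 to both parallel lines with radius 5.4 puts J and B at D ± 5.4·n: J = (-1.077, 5.292), B = (1.077, -5.292). Equal radii place Z and E the same way about L: Z = L + 5.4·n = (31.46, 11.91), E = L − 5.4·n = (33.61, 1.327). Then cos ∠ZBD = BZ·BD / (|BZ||BD|), giving 71.98°.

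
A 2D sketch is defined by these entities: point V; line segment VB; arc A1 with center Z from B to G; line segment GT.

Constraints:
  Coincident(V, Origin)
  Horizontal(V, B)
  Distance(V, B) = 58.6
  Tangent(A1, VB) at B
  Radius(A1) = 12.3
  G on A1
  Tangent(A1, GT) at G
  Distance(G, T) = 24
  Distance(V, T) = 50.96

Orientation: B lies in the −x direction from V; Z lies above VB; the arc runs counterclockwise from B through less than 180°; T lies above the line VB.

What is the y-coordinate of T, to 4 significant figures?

31.72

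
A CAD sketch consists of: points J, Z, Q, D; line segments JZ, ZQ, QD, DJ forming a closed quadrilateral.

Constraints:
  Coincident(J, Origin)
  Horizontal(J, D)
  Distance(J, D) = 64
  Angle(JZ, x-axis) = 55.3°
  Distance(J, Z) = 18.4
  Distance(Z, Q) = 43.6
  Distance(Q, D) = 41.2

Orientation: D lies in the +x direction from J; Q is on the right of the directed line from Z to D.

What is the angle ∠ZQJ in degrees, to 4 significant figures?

24.92°

J is at the origin; J and D share the same y with |JD| = 64.0 and D in +x, so D = (64.0, 0). JZ runs at 55.3° with |JZ| = 18.4, so Z = (10.47, 15.13). Q is determined by |ZQ| = 43.6 and |QD| = 41.2 together: it lies at the intersection of circle(Z, 43.6) and circle(D, 41.2). With |ZD| = 55.62, the foot of the radical line on ZD is 29.64 from Z and the perpendicular offset is √(43.6² − 29.64²) = 31.98. Taking the right-of-ZD solution: Q = (30.30, -23.70).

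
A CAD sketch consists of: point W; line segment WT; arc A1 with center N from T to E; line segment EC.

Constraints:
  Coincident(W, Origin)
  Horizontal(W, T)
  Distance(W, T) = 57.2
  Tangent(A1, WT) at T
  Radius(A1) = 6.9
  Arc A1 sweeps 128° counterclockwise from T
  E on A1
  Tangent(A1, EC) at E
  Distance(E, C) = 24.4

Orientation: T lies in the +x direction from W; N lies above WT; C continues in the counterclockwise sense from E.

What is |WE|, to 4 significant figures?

63.62

W is at the origin; WT is horizontal with |WT| = 57.2 and T on the +x side, so T = (57.20, 0.000). The tangent condition forces NT to be normal to WT, so N = T + (0, 6.9) = (57.20, 6.900). On A1, T sits at bearing -90° from N; a 128° counterclockwise sweep puts E at bearing 38°, so E = N + 6.9·(cos 38°, sin 38°) = (62.64, 11.15). Then |WE| = |E − W| = 63.62.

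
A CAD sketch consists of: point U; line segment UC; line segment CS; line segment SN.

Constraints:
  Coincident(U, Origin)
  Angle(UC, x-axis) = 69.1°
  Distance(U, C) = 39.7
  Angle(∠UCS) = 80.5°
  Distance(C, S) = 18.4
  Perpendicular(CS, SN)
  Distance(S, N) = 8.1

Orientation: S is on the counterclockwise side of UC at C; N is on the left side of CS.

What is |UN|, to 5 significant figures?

33.239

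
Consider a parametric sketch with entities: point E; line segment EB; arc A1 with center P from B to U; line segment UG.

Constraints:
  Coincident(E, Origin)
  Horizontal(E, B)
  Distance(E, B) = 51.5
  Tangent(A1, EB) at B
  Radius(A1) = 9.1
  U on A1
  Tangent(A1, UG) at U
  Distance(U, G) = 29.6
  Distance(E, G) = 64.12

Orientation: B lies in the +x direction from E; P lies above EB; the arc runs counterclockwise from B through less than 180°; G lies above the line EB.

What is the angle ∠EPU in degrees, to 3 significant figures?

170°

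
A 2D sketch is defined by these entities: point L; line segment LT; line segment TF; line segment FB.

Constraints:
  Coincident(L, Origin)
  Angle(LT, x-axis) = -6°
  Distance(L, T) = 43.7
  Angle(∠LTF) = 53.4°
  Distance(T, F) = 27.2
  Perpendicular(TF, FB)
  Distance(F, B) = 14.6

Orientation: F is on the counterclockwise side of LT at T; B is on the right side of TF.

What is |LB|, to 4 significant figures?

49.70

∠LTF = 53.4°, so TF runs at -6.0° + (180° − 53.4°) = 120.6° from the x-axis; with |TF| = 27.2, F = T + 27.2·(cos 120.6°, sin 120.6°) = (29.61, 18.84). The perpendicularity gives FB at right angles to TF; with |FB| = 14.6 on the right of TF, B = F + 14.6·(0.8607, 0.5090) = (42.18, 26.28). Then |LB| = |B − L| = 49.70.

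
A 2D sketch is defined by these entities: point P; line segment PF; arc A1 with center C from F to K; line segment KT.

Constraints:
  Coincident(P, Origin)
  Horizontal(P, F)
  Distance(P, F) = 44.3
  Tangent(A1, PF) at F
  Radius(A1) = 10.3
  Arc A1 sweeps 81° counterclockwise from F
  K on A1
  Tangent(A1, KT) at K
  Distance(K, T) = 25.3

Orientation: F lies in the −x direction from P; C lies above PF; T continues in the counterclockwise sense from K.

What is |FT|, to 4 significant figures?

36.52

On A1, F sits at bearing -90° from C; an 81° counterclockwise sweep puts K at bearing -9°, so K = C + 10.3·(cos -9°, sin -9°) = (-34.13, 8.689). Since A1 is tangent to KT there, CK ⟂ KT, so KT runs along (−sin -9°, cos -9°); with |KT| = 25.3, T = (-30.17, 33.68). Then |FT| = |T − F| = 36.52.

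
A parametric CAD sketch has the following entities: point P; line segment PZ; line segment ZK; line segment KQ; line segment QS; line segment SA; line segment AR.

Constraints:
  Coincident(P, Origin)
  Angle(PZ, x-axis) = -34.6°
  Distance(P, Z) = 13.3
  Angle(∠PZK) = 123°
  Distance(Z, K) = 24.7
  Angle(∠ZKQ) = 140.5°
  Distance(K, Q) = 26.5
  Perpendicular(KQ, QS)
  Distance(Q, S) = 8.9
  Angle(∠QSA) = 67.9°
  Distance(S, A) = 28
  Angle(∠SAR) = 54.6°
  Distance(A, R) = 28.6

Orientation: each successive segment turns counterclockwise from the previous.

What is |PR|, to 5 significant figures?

62.392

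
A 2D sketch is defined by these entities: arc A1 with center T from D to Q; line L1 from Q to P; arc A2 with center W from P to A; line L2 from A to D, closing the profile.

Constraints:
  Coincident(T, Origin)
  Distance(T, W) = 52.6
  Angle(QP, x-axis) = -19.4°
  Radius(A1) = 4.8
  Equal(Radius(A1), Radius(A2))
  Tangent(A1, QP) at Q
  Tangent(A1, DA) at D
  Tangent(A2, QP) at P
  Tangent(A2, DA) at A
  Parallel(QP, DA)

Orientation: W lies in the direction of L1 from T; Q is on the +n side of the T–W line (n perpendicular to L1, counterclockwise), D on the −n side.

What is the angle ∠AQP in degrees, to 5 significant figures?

10.343°

The slot axis is L1's direction at -19.4°, so u = (cos -19.4°, sin -19.4°) = (0.94322, -0.33216) and n = (−sin -19.4°, cos -19.4°) = (0.33216, 0.94322). T is at the origin and W lies 52.6 along u from T, so W = 52.6·u = (49.614, -17.472). Tangency of A1 to both parallel lines with radius 4.8 puts Q and D at T ± 4.8·n: Q = (1.5944, 4.5275), D = (-1.5944, -4.5275). Equal radii place P and A the same way about W: P = W + 4.8·n = (51.208, -12.944), A = W − 4.8·n = (48.019, -21.999). Then cos ∠AQP = QA·QP / (|QA||QP|), giving 10.343°.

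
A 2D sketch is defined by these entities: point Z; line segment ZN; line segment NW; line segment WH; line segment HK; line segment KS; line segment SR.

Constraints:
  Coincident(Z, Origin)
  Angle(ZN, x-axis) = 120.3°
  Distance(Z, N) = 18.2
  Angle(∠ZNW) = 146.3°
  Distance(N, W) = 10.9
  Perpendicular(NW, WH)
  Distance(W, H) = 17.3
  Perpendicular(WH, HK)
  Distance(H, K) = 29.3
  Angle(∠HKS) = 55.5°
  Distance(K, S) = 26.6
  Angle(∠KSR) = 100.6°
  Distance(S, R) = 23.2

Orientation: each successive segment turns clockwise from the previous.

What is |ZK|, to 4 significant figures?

7.905

Z is at the origin; ZN runs at 120.3° with length 18.2, so N = (-9.182, 15.71). ∠ZNW = 146.3° gives NW at 86.60° from the x-axis; with |NW| = 10.9, W = (-8.536, 26.59). NW is perpendicular to WH, so WH runs at -3.400°; with |WH| = 17.3, H = (8.734, 25.57). WH ⟂ HK, so HK runs at -93.40°; with |HK| = 29.3, K = (6.996, -3.680). Then |ZK| = |K − Z| = 7.905.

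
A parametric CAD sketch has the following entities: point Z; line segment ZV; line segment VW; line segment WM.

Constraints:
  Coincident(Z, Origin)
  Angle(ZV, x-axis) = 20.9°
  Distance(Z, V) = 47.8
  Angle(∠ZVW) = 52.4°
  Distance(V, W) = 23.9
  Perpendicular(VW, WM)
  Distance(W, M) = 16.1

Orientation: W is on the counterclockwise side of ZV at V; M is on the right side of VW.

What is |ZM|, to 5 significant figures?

54.228

Z is at the origin; ZV runs at 20.9° with length 47.8, so V = 47.8·(cos 20.9°, sin 20.9°) = (44.655, 17.052). ∠ZVW = 52.4°, so VW runs at 20.9° + (180° − 52.4°) = 148.50° from the x-axis; with |VW| = 23.9, W = V + 23.9·(cos 148.50°, sin 148.50°) = (24.277, 29.540). VW ⟂ WM; with |WM| = 16.1 on the right of VW, M = W + 16.1·(0.52250, 0.85264) = (32.689, 43.267). Then |ZM| = |M − Z| = 54.228.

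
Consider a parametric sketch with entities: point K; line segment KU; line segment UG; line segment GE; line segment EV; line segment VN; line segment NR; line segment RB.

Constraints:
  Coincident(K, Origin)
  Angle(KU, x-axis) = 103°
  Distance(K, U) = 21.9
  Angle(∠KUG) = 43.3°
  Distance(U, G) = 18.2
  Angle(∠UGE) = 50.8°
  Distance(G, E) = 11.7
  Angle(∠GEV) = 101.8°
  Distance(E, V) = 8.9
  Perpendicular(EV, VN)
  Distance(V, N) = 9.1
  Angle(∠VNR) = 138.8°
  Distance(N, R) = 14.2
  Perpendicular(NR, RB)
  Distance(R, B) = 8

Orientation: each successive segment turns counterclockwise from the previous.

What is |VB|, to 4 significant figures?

21.14

K is at the origin; KU runs at 103.0° with length 21.9, so U = (-4.926, 21.34). ∠KUG = 43.3° gives UG at -120.3° from the x-axis; with |UG| = 18.2, G = (-14.11, 5.625). ∠UGE = 50.8° gives GE at 8.900° from the x-axis; with |GE| = 11.7, E = (-2.550, 7.435). ∠GEV = 101.8° gives EV at 87.10° from the x-axis; with |EV| = 8.9, V = (-2.099, 16.32). EV ⟂ VN, so VN runs at 177.1°; with |VN| = 9.1, N = (-11.19, 16.78). ∠VNR = 138.8° gives NR at -141.7° from the x-axis; with |NR| = 14.2, R = (-22.33, 7.983). NR is perpendicular to RB, so RB runs at -51.70°; with |RB| = 8.0, B = (-17.37, 1.705). Then |VB| = |B − V| = 21.14.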